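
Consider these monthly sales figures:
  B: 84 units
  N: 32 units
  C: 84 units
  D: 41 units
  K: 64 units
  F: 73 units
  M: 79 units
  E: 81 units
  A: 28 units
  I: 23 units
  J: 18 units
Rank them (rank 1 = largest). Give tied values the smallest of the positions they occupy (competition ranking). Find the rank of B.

1

Sorted (descending): 84, 84, 81, 79, 73, 64, 41, 32, 28, 23, 18
The 2 values of 84 occupy positions 1–2 → each gets rank 1.
B has value 84 units → rank 1.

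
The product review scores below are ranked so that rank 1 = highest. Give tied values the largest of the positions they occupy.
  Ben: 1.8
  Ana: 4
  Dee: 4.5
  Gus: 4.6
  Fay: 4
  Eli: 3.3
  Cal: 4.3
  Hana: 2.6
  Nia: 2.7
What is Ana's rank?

Sorted (descending): 4.6, 4.5, 4.3, 4, 4, 3.3, 2.7, 2.6, 1.8
The 2 values of 4 occupy positions 4–5 → each gets rank 5.
Ana has value 4 → rank 5.

5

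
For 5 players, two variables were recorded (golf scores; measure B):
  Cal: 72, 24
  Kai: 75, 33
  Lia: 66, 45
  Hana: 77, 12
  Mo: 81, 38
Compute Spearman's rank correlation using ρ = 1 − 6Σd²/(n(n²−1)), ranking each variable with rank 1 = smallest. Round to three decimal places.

Ranks of variable 1: 2, 3, 1, 4, 5
Ranks of variable 2: 2, 3, 5, 1, 4
d = r₁ − r₂: 0, 0, -4, 3, 1
d²: 0, 0, 16, 9, 1; Σd² = 26
ρ = 1 − 6·26/(5·24) = 1 − 156/120 = -0.300

-0.300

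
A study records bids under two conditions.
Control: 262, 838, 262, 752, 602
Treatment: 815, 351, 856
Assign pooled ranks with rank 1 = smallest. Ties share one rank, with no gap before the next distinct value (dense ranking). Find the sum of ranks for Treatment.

14

Sorted (ascending): 262, 262, 351, 602, 752, 815, 838, 856
The 2 values of 262 share dense rank 1.
Remaining distinct values take the next consecutive integers.
Treatment values → pooled ranks: 815→5, 351→2, 856→7
Rank sum = 5 + 2 + 7 = 14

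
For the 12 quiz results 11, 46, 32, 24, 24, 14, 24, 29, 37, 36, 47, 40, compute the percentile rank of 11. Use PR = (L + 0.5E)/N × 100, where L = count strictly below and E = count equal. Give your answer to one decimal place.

N = 12.
Strictly below 11: 0. Equal to 11: 1.
PR = (0 + 0.5·1)/12 × 100 = 4.2

4.2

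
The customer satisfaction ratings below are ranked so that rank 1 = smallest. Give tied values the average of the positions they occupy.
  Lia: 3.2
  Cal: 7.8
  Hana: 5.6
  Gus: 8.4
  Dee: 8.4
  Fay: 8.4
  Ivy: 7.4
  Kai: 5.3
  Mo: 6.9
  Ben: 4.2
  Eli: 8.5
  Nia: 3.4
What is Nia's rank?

2

Sorted (ascending): 3.2, 3.4, 4.2, 5.3, 5.6, 6.9, 7.4, 7.8, 8.4, 8.4, 8.4, 8.5
The 3 values of 8.4 occupy positions 9–11 → average rank 10.
Nia has value 3.4 → rank 2.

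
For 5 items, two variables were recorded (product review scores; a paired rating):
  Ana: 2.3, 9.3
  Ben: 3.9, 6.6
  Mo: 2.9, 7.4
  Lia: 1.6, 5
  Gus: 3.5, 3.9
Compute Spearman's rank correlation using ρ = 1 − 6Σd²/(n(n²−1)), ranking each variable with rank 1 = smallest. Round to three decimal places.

-0.200

Ranks of variable 1: 2, 5, 3, 1, 4
Ranks of variable 2: 5, 3, 4, 2, 1
d = r₁ − r₂: -3, 2, -1, -1, 3
d²: 9, 4, 1, 1, 9; Σd² = 24
ρ = 1 − 6·24/(5·24) = 1 − 144/120 = -0.200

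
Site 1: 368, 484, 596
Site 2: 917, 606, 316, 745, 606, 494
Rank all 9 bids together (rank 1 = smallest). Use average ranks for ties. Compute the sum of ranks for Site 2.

35

Sorted (ascending): 316, 368, 484, 494, 596, 606, 606, 745, 917
The 2 values of 606 occupy positions 6–7 → average rank (6+7)/2 = 6.5.
Site 2 values → pooled ranks: 917→9, 606→6.5, 316→1, 745→8, 606→6.5, 494→4
Rank sum = 9 + 6.5 + 1 + 8 + 6.5 + 4 = 35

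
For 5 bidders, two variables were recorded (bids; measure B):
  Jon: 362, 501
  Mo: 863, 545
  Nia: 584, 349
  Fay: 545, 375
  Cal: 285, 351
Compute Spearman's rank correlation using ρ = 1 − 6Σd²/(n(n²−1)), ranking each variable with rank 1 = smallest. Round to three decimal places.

0.300

Ranks of variable 1: 2, 5, 4, 3, 1
Ranks of variable 2: 4, 5, 1, 3, 2
d = r₁ − r₂: -2, 0, 3, 0, -1
d²: 4, 0, 9, 0, 1; Σd² = 14
ρ = 1 − 6·14/(5·24) = 1 − 84/120 = 0.300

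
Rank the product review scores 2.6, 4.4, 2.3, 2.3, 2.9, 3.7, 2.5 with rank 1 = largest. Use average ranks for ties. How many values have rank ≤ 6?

Sorted (descending): 4.4, 3.7, 2.9, 2.6, 2.5, 2.3, 2.3
The 2 values of 2.3 occupy positions 6–7 → average rank (6+7)/2 = 6.5.
Ranks ≤ 6: {1, 2, 3, 4, 5} → 5 values.

5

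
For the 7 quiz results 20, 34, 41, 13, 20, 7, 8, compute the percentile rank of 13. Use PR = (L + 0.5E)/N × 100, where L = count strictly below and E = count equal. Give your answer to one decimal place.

35.7

N = 7.
Strictly below 13: 2. Equal to 13: 1.
PR = (2 + 0.5·1)/7 × 100 = 35.7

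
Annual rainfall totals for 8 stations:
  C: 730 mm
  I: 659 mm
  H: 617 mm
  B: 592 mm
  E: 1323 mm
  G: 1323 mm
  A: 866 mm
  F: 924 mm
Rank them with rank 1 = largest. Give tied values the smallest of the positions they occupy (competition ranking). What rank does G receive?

1

Sorted (descending): 1323, 1323, 924, 866, 730, 659, 617, 592
The 2 values of 1323 occupy positions 1–2 → each gets rank 1.
G has value 1323 mm → rank 1.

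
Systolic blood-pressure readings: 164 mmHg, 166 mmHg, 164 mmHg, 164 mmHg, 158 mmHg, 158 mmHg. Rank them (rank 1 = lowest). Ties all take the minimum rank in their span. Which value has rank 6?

Sorted (ascending): 158, 158, 164, 164, 164, 166
The 2 values of 158 occupy positions 1–2 → each gets rank 1.
The 3 values of 164 occupy positions 3–5 → each gets rank 3.
Rank 6 → value 166.

166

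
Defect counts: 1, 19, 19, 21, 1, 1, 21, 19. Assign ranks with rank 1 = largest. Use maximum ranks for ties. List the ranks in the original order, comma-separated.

8, 5, 5, 2, 8, 8, 2, 5

Sorted (descending): 21, 21, 19, 19, 19, 1, 1, 1
The 2 values of 21 occupy positions 1–2 → each gets rank 2.
The 3 values of 19 occupy positions 3–5 → each gets rank 5.
The 3 values of 1 occupy positions 6–8 → each gets rank 8.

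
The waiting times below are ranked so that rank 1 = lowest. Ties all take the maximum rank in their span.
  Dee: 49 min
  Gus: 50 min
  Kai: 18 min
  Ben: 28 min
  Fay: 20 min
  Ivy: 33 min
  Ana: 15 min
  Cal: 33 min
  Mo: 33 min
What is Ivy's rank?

Sorted (ascending): 15, 18, 20, 28, 33, 33, 33, 49, 50
The 3 values of 33 occupy positions 5–7 → each gets rank 7.
Ivy has value 33 min → rank 7.

7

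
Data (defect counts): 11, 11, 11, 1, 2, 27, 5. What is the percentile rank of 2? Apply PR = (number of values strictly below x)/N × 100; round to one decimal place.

N = 7.
Strictly below 2: 1. Equal to 2: 1.
PR = 1/7 × 100 = 14.3

14.3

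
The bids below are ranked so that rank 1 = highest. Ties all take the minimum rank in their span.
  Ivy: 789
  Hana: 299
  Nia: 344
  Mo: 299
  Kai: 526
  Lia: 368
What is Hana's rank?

Sorted (descending): 789, 526, 368, 344, 299, 299
The 2 values of 299 occupy positions 5–6 → each gets rank 5.
Hana has value 299 → rank 5.

5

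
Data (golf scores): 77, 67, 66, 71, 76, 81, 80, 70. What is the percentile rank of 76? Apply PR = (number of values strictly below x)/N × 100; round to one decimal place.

N = 8.
Strictly below 76: 4. Equal to 76: 1.
PR = 4/8 × 100 = 50.0

50.0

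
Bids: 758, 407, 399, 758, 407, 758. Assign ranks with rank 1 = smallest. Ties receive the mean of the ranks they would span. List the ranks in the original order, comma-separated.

Sorted (ascending): 399, 407, 407, 758, 758, 758
The 2 values of 407 occupy positions 2–3 → average rank (2+3)/2 = 2.5.
The 3 values of 758 occupy positions 4–6 → average rank 5.

5, 2.5, 1, 5, 2.5, 5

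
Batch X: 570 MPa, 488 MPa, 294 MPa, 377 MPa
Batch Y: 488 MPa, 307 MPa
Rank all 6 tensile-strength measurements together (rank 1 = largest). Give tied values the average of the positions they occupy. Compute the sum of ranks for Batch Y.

7.5

Sorted (descending): 570, 488, 488, 377, 307, 294
The 2 values of 488 occupy positions 2–3 → average rank (2+3)/2 = 2.5.
Batch Y values → pooled ranks: 488→2.5, 307→5
Rank sum = 2.5 + 5 = 7.5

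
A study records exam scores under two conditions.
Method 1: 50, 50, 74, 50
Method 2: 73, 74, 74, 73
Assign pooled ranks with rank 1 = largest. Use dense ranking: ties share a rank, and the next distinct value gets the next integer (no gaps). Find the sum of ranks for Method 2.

Sorted (descending): 74, 74, 74, 73, 73, 50, 50, 50
The 3 values of 74 share dense rank 1.
The 2 values of 73 share dense rank 2.
The 3 values of 50 share dense rank 3.
Method 2 values → pooled ranks: 73→2, 74→1, 74→1, 73→2
Rank sum = 2 + 1 + 1 + 2 = 6

6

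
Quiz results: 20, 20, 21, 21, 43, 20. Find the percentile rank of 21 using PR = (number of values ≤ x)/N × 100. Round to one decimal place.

N = 6.
Strictly below 21: 3. Equal to 21: 2.
PR = 5/6 × 100 = 83.3

83.3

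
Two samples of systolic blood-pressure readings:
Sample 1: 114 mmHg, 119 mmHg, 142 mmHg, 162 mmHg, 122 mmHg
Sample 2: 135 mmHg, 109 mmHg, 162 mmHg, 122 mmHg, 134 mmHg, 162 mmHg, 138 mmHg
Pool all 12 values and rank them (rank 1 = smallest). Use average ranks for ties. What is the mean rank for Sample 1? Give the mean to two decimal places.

5.90

Sorted (ascending): 109, 114, 119, 122, 122, 134, 135, 138, 142, 162, 162, 162
The 2 values of 122 occupy positions 4–5 → average rank (4+5)/2 = 4.5.
The 3 values of 162 occupy positions 10–12 → average rank 11.
Sample 1 values → pooled ranks: 114→2, 119→3, 142→9, 162→11, 122→4.5
Mean rank = (2 + 3 + 9 + 11 + 4.5) / 5 = 5.90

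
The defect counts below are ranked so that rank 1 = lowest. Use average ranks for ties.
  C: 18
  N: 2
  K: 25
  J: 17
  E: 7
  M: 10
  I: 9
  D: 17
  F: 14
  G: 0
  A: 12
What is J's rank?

Sorted (ascending): 0, 2, 7, 9, 10, 12, 14, 17, 17, 18, 25
The 2 values of 17 occupy positions 8–9 → average rank (8+9)/2 = 8.5.
J has value 17 → rank 8.5.

8.5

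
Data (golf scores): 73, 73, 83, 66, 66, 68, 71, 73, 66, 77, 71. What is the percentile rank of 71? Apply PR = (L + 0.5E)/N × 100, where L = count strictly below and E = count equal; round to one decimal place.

45.5

N = 11.
Strictly below 71: 4. Equal to 71: 2.
PR = (4 + 0.5·2)/11 × 100 = 45.5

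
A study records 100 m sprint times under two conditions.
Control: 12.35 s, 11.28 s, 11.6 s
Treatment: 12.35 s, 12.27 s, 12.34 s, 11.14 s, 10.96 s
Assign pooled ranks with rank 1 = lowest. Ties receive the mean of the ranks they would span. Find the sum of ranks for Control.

Sorted (ascending): 10.96, 11.14, 11.28, 11.6, 12.27, 12.34, 12.35, 12.35
The 2 values of 12.35 occupy positions 7–8 → average rank (7+8)/2 = 7.5.
Control values → pooled ranks: 12.35→7.5, 11.28→3, 11.6→4
Rank sum = 7.5 + 3 + 4 = 14.5

14.5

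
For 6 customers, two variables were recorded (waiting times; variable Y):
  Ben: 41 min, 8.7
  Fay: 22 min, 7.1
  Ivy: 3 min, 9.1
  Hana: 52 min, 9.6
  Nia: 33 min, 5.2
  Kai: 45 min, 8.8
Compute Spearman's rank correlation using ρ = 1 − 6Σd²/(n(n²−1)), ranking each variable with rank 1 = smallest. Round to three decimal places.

0.371

Ranks of variable 1: 4, 2, 1, 6, 3, 5
Ranks of variable 2: 3, 2, 5, 6, 1, 4
d = r₁ − r₂: 1, 0, -4, 0, 2, 1
d²: 1, 0, 16, 0, 4, 1; Σd² = 22
ρ = 1 − 6·22/(6·35) = 1 − 132/210 = 0.371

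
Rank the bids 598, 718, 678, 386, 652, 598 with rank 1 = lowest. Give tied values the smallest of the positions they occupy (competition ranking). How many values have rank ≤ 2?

Sorted (ascending): 386, 598, 598, 652, 678, 718
The 2 values of 598 occupy positions 2–3 → each gets rank 2.
Ranks ≤ 2: {1, 2, 2} → 3 values.

3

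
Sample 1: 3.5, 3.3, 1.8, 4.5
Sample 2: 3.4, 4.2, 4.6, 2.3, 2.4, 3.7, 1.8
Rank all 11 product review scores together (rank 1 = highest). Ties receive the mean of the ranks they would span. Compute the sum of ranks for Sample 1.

Sorted (descending): 4.6, 4.5, 4.2, 3.7, 3.5, 3.4, 3.3, 2.4, 2.3, 1.8, 1.8
The 2 values of 1.8 occupy positions 10–11 → average rank (10+11)/2 = 10.5.
Sample 1 values → pooled ranks: 3.5→5, 3.3→7, 1.8→10.5, 4.5→2
Rank sum = 5 + 7 + 10.5 + 2 = 24.5

24.5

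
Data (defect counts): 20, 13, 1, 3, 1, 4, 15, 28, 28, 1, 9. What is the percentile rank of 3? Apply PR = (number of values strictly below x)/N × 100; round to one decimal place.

N = 11.
Strictly below 3: 3. Equal to 3: 1.
PR = 3/11 × 100 = 27.3

27.3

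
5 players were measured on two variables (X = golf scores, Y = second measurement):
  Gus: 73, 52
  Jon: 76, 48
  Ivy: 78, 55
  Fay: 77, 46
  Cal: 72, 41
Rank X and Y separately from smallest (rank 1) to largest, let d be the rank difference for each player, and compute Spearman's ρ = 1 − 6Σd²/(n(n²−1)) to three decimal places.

Ranks of variable 1: 2, 3, 5, 4, 1
Ranks of variable 2: 4, 3, 5, 2, 1
d = r₁ − r₂: -2, 0, 0, 2, 0
d²: 4, 0, 0, 4, 0; Σd² = 8
ρ = 1 − 6·8/(5·24) = 1 − 48/120 = 0.600

0.600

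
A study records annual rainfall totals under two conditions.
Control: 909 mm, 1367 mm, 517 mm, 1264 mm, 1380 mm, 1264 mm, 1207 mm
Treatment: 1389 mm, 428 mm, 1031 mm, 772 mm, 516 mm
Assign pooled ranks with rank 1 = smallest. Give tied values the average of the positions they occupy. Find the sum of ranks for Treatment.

25

Sorted (ascending): 428, 516, 517, 772, 909, 1031, 1207, 1264, 1264, 1367, 1380, 1389
The 2 values of 1264 occupy positions 8–9 → average rank (8+9)/2 = 8.5.
Treatment values → pooled ranks: 1389→12, 428→1, 1031→6, 772→4, 516→2
Rank sum = 12 + 1 + 6 + 4 + 2 = 25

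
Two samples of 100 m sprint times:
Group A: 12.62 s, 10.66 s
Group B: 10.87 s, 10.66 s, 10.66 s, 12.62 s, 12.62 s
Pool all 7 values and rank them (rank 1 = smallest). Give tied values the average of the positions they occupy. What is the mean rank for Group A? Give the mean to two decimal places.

4.00

Sorted (ascending): 10.66, 10.66, 10.66, 10.87, 12.62, 12.62, 12.62
The 3 values of 10.66 occupy positions 1–3 → average rank 2.
The 3 values of 12.62 occupy positions 5–7 → average rank 6.
Group A values → pooled ranks: 12.62→6, 10.66→2
Mean rank = (6 + 2) / 2 = 4.00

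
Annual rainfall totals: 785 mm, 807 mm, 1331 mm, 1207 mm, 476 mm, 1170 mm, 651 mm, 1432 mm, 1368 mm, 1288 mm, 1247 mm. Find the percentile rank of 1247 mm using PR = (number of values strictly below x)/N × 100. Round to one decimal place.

54.5

N = 11.
Strictly below 1247: 6. Equal to 1247: 1.
PR = 6/11 × 100 = 54.5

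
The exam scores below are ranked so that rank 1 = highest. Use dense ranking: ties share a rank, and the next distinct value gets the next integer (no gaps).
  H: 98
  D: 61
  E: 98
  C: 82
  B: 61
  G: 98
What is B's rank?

Sorted (descending): 98, 98, 98, 82, 61, 61
The 3 values of 98 share dense rank 1.
The 2 values of 61 share dense rank 3.
Remaining distinct values take the next consecutive integers.
B has value 61 → rank 3.

3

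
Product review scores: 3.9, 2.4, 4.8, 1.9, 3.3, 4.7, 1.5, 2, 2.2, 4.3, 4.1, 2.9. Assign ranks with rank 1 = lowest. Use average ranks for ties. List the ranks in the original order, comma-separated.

8, 5, 12, 2, 7, 11, 1, 3, 4, 10, 9, 6

Sorted (ascending): 1.5, 1.9, 2, 2.2, 2.4, 2.9, 3.3, 3.9, 4.1, 4.3, 4.7, 4.8
No ties — each value takes its position as its rank.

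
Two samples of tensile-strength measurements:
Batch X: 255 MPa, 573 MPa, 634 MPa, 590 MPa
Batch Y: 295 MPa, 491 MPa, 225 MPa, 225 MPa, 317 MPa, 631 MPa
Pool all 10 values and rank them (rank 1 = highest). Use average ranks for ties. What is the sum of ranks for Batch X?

16

Sorted (descending): 634, 631, 590, 573, 491, 317, 295, 255, 225, 225
The 2 values of 225 occupy positions 9–10 → average rank (9+10)/2 = 9.5.
Batch X values → pooled ranks: 255→8, 573→4, 634→1, 590→3
Rank sum = 8 + 4 + 1 + 3 = 16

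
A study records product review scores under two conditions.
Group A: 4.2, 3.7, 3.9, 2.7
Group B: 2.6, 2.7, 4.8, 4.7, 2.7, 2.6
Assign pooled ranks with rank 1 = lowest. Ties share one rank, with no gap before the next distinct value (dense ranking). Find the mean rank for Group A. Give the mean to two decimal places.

Sorted (ascending): 2.6, 2.6, 2.7, 2.7, 2.7, 3.7, 3.9, 4.2, 4.7, 4.8
The 2 values of 2.6 share dense rank 1.
The 3 values of 2.7 share dense rank 2.
Remaining distinct values take the next consecutive integers.
Group A values → pooled ranks: 4.2→5, 3.7→3, 3.9→4, 2.7→2
Mean rank = (5 + 3 + 4 + 2) / 4 = 3.50

3.50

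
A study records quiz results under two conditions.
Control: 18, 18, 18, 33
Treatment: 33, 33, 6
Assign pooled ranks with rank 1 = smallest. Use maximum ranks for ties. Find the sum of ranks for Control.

Sorted (ascending): 6, 18, 18, 18, 33, 33, 33
The 3 values of 18 occupy positions 2–4 → each gets rank 4.
The 3 values of 33 occupy positions 5–7 → each gets rank 7.
Control values → pooled ranks: 18→4, 18→4, 18→4, 33→7
Rank sum = 4 + 4 + 4 + 7 = 19

19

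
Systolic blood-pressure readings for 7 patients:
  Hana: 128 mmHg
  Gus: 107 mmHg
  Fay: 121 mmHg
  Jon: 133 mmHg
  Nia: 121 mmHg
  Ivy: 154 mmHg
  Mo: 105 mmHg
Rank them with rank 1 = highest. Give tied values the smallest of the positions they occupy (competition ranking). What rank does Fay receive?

Sorted (descending): 154, 133, 128, 121, 121, 107, 105
The 2 values of 121 occupy positions 4–5 → each gets rank 4.
Fay has value 121 mmHg → rank 4.

4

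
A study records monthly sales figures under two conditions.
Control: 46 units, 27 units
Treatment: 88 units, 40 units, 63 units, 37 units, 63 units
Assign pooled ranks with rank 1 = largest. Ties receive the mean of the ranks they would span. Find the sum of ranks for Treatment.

Sorted (descending): 88, 63, 63, 46, 40, 37, 27
The 2 values of 63 occupy positions 2–3 → average rank (2+3)/2 = 2.5.
Treatment values → pooled ranks: 88→1, 40→5, 63→2.5, 37→6, 63→2.5
Rank sum = 1 + 5 + 2.5 + 6 + 2.5 = 17

17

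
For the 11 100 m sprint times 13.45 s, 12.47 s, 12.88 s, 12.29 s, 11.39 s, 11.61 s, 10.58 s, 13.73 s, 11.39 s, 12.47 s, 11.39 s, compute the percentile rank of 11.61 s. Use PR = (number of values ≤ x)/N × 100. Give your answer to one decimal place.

45.5

N = 11.
Strictly below 11.61: 4. Equal to 11.61: 1.
PR = 5/11 × 100 = 45.5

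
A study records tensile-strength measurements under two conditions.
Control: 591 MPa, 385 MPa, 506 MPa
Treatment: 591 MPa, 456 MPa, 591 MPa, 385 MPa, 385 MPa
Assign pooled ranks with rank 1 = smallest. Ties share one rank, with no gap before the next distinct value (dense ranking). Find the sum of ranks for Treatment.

Sorted (ascending): 385, 385, 385, 456, 506, 591, 591, 591
The 3 values of 385 share dense rank 1.
The 3 values of 591 share dense rank 4.
Remaining distinct values take the next consecutive integers.
Treatment values → pooled ranks: 591→4, 456→2, 591→4, 385→1, 385→1
Rank sum = 4 + 2 + 4 + 1 + 1 = 12

12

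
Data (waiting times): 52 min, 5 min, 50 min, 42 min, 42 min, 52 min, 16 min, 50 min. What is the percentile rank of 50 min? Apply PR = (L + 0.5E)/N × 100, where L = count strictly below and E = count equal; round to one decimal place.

N = 8.
Strictly below 50: 4. Equal to 50: 2.
PR = (4 + 0.5·2)/8 × 100 = 62.5

62.5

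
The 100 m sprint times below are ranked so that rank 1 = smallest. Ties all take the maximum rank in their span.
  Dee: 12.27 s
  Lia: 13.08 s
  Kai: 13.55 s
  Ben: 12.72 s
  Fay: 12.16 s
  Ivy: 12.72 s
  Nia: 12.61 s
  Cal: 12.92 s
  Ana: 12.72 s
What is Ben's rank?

Sorted (ascending): 12.16, 12.27, 12.61, 12.72, 12.72, 12.72, 12.92, 13.08, 13.55
The 3 values of 12.72 occupy positions 4–6 → each gets rank 6.
Ben has value 12.72 s → rank 6.

6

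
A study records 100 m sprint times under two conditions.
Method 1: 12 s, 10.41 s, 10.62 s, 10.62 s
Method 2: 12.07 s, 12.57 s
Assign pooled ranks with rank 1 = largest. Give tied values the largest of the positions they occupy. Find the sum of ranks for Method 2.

Sorted (descending): 12.57, 12.07, 12, 10.62, 10.62, 10.41
The 2 values of 10.62 occupy positions 4–5 → each gets rank 5.
Method 2 values → pooled ranks: 12.07→2, 12.57→1
Rank sum = 2 + 1 = 3

3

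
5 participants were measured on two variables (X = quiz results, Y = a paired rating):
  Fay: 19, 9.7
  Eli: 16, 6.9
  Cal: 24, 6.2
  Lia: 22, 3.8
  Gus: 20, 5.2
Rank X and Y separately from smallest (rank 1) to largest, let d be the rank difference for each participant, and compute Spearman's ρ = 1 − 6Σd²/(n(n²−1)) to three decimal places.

-0.600

Ranks of variable 1: 2, 1, 5, 4, 3
Ranks of variable 2: 5, 4, 3, 1, 2
d = r₁ − r₂: -3, -3, 2, 3, 1
d²: 9, 9, 4, 9, 1; Σd² = 32
ρ = 1 − 6·32/(5·24) = 1 − 192/120 = -0.600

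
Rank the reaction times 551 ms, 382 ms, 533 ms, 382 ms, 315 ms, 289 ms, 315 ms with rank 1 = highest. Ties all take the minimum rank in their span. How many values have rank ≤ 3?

4

Sorted (descending): 551, 533, 382, 382, 315, 315, 289
The 2 values of 382 occupy positions 3–4 → each gets rank 3.
The 2 values of 315 occupy positions 5–6 → each gets rank 5.
Ranks ≤ 3: {1, 2, 3, 3} → 4 values.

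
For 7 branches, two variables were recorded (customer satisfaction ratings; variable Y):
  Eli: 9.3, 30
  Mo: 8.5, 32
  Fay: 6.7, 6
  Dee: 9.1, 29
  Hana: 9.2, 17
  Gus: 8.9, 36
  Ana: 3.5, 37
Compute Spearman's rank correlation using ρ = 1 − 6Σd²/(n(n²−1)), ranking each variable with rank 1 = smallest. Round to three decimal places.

-0.321

Ranks of variable 1: 7, 3, 2, 5, 6, 4, 1
Ranks of variable 2: 4, 5, 1, 3, 2, 6, 7
d = r₁ − r₂: 3, -2, 1, 2, 4, -2, -6
d²: 9, 4, 1, 4, 16, 4, 36; Σd² = 74
ρ = 1 − 6·74/(7·48) = 1 − 444/336 = -0.321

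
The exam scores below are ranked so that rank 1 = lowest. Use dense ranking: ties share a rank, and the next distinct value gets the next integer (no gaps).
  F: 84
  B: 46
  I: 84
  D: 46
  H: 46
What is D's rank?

1

Sorted (ascending): 46, 46, 46, 84, 84
The 3 values of 46 share dense rank 1.
The 2 values of 84 share dense rank 2.
D has value 46 → rank 1.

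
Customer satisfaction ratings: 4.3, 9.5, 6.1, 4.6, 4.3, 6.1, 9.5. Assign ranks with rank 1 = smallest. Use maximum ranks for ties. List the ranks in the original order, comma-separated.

2, 7, 5, 3, 2, 5, 7

Sorted (ascending): 4.3, 4.3, 4.6, 6.1, 6.1, 9.5, 9.5
The 2 values of 4.3 occupy positions 1–2 → each gets rank 2.
The 2 values of 6.1 occupy positions 4–5 → each gets rank 5.
The 2 values of 9.5 occupy positions 6–7 → each gets rank 7.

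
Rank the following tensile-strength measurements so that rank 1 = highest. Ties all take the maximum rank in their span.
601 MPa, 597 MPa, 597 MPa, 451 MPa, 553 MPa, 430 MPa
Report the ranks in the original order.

Sorted (descending): 601, 597, 597, 553, 451, 430
The 2 values of 597 occupy positions 2–3 → each gets rank 3.

1, 3, 3, 5, 4, 6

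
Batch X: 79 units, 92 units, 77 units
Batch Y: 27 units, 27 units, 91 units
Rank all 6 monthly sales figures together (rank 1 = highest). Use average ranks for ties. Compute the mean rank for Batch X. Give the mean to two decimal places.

2.67

Sorted (descending): 92, 91, 79, 77, 27, 27
The 2 values of 27 occupy positions 5–6 → average rank (5+6)/2 = 5.5.
Batch X values → pooled ranks: 79→3, 92→1, 77→4
Mean rank = (3 + 1 + 4) / 3 = 2.67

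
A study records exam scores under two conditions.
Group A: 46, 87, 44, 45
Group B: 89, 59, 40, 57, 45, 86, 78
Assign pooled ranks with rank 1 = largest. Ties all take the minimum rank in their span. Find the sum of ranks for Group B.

38

Sorted (descending): 89, 87, 86, 78, 59, 57, 46, 45, 45, 44, 40
The 2 values of 45 occupy positions 8–9 → each gets rank 8.
Group B values → pooled ranks: 89→1, 59→5, 40→11, 57→6, 45→8, 86→3, 78→4
Rank sum = 1 + 5 + 11 + 6 + 8 + 3 + 4 = 38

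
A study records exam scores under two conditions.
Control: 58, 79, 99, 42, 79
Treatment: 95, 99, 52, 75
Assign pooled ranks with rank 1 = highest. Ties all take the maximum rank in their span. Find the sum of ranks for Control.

Sorted (descending): 99, 99, 95, 79, 79, 75, 58, 52, 42
The 2 values of 99 occupy positions 1–2 → each gets rank 2.
The 2 values of 79 occupy positions 4–5 → each gets rank 5.
Control values → pooled ranks: 58→7, 79→5, 99→2, 42→9, 79→5
Rank sum = 7 + 5 + 2 + 9 + 5 = 28

28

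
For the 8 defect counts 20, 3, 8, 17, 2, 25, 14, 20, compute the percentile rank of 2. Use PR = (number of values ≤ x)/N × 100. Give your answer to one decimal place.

12.5

N = 8.
Strictly below 2: 0. Equal to 2: 1.
PR = 1/8 × 100 = 12.5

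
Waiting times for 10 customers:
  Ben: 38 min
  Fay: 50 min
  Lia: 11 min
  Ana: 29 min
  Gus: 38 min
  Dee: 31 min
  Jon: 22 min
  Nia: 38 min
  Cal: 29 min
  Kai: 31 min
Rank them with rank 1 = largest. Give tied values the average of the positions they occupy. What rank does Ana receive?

7.5

Sorted (descending): 50, 38, 38, 38, 31, 31, 29, 29, 22, 11
The 3 values of 38 occupy positions 2–4 → average rank 3.
The 2 values of 31 occupy positions 5–6 → average rank (5+6)/2 = 5.5.
The 2 values of 29 occupy positions 7–8 → average rank (7+8)/2 = 7.5.
Ana has value 29 min → rank 7.5.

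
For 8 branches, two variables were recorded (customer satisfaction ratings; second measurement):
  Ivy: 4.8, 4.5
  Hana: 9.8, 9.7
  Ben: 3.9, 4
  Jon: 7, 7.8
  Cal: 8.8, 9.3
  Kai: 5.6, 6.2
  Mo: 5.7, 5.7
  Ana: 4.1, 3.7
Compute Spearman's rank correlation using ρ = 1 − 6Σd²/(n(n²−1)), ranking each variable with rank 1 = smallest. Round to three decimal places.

Ranks of variable 1: 3, 8, 1, 6, 7, 4, 5, 2
Ranks of variable 2: 3, 8, 2, 6, 7, 5, 4, 1
d = r₁ − r₂: 0, 0, -1, 0, 0, -1, 1, 1
d²: 0, 0, 1, 0, 0, 1, 1, 1; Σd² = 4
ρ = 1 − 6·4/(8·63) = 1 − 24/504 = 0.952

0.952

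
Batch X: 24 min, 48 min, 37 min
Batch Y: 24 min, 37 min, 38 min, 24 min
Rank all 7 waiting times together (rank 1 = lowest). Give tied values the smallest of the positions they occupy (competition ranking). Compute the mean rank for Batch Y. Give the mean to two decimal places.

Sorted (ascending): 24, 24, 24, 37, 37, 38, 48
The 3 values of 24 occupy positions 1–3 → each gets rank 1.
The 2 values of 37 occupy positions 4–5 → each gets rank 4.
Batch Y values → pooled ranks: 24→1, 37→4, 38→6, 24→1
Mean rank = (1 + 4 + 6 + 1) / 4 = 3.00

3.00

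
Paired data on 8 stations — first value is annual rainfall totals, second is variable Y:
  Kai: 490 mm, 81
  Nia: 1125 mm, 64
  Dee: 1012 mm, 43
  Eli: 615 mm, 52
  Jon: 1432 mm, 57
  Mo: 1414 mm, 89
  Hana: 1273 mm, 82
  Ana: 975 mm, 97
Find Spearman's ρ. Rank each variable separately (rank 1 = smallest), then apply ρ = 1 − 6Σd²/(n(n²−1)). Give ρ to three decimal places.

Ranks of variable 1: 1, 5, 4, 2, 8, 7, 6, 3
Ranks of variable 2: 5, 4, 1, 2, 3, 7, 6, 8
d = r₁ − r₂: -4, 1, 3, 0, 5, 0, 0, -5
d²: 16, 1, 9, 0, 25, 0, 0, 25; Σd² = 76
ρ = 1 − 6·76/(8·63) = 1 − 456/504 = 0.095

0.095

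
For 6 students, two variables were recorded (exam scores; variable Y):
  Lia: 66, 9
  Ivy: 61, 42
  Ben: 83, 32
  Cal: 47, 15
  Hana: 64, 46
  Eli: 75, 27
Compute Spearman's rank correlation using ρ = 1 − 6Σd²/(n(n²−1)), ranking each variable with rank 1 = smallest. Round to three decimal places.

-0.029

Ranks of variable 1: 4, 2, 6, 1, 3, 5
Ranks of variable 2: 1, 5, 4, 2, 6, 3
d = r₁ − r₂: 3, -3, 2, -1, -3, 2
d²: 9, 9, 4, 1, 9, 4; Σd² = 36
ρ = 1 − 6·36/(6·35) = 1 − 216/210 = -0.029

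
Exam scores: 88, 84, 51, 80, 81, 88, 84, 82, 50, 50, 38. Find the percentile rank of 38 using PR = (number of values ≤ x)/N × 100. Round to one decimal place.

N = 11.
Strictly below 38: 0. Equal to 38: 1.
PR = 1/11 × 100 = 9.1

9.1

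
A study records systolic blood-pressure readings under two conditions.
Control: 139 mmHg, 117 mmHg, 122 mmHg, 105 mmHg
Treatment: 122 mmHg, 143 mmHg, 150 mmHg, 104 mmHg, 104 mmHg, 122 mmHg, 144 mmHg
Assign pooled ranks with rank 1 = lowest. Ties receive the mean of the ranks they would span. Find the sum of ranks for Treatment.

Sorted (ascending): 104, 104, 105, 117, 122, 122, 122, 139, 143, 144, 150
The 2 values of 104 occupy positions 1–2 → average rank (1+2)/2 = 1.5.
The 3 values of 122 occupy positions 5–7 → average rank 6.
Treatment values → pooled ranks: 122→6, 143→9, 150→11, 104→1.5, 104→1.5, 122→6, 144→10
Rank sum = 6 + 9 + 11 + 1.5 + 1.5 + 6 + 10 = 45

45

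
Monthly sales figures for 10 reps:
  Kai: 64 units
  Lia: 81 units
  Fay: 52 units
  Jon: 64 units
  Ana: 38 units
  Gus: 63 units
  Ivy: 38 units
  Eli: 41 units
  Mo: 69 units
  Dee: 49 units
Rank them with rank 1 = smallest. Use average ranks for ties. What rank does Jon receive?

7.5

Sorted (ascending): 38, 38, 41, 49, 52, 63, 64, 64, 69, 81
The 2 values of 38 occupy positions 1–2 → average rank (1+2)/2 = 1.5.
The 2 values of 64 occupy positions 7–8 → average rank (7+8)/2 = 7.5.
Jon has value 64 units → rank 7.5.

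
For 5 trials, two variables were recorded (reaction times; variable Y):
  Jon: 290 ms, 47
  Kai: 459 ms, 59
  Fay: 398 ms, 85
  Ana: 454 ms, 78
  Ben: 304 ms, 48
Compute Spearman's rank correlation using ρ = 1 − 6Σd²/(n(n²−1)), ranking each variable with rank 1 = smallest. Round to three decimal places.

Ranks of variable 1: 1, 5, 3, 4, 2
Ranks of variable 2: 1, 3, 5, 4, 2
d = r₁ − r₂: 0, 2, -2, 0, 0
d²: 0, 4, 4, 0, 0; Σd² = 8
ρ = 1 − 6·8/(5·24) = 1 − 48/120 = 0.600

0.600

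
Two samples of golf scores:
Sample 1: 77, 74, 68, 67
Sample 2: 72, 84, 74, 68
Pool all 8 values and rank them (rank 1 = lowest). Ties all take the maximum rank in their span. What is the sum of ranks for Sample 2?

21

Sorted (ascending): 67, 68, 68, 72, 74, 74, 77, 84
The 2 values of 68 occupy positions 2–3 → each gets rank 3.
The 2 values of 74 occupy positions 5–6 → each gets rank 6.
Sample 2 values → pooled ranks: 72→4, 84→8, 74→6, 68→3
Rank sum = 4 + 8 + 6 + 3 = 21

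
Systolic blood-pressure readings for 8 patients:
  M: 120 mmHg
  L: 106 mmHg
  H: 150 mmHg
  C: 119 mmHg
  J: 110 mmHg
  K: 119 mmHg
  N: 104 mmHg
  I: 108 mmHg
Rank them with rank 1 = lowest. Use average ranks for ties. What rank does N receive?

Sorted (ascending): 104, 106, 108, 110, 119, 119, 120, 150
The 2 values of 119 occupy positions 5–6 → average rank (5+6)/2 = 5.5.
N has value 104 mmHg → rank 1.

1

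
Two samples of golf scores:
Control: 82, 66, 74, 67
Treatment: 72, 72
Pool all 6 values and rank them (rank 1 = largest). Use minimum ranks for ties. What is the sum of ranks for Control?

14

Sorted (descending): 82, 74, 72, 72, 67, 66
The 2 values of 72 occupy positions 3–4 → each gets rank 3.
Control values → pooled ranks: 82→1, 66→6, 74→2, 67→5
Rank sum = 1 + 6 + 2 + 5 = 14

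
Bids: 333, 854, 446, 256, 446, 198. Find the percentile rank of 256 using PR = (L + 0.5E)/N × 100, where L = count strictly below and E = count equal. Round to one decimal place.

25.0

N = 6.
Strictly below 256: 1. Equal to 256: 1.
PR = (1 + 0.5·1)/6 × 100 = 25.0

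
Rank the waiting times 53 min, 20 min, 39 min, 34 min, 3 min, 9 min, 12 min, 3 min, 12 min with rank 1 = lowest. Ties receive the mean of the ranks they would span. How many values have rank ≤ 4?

Sorted (ascending): 3, 3, 9, 12, 12, 20, 34, 39, 53
The 2 values of 3 occupy positions 1–2 → average rank (1+2)/2 = 1.5.
The 2 values of 12 occupy positions 4–5 → average rank (4+5)/2 = 4.5.
Ranks ≤ 4: {1.5, 1.5, 3} → 3 values.

3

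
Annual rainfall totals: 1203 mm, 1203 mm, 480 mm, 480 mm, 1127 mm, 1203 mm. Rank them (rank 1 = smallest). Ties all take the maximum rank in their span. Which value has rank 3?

1127

Sorted (ascending): 480, 480, 1127, 1203, 1203, 1203
The 2 values of 480 occupy positions 1–2 → each gets rank 2.
The 3 values of 1203 occupy positions 4–6 → each gets rank 6.
Rank 3 → value 1127.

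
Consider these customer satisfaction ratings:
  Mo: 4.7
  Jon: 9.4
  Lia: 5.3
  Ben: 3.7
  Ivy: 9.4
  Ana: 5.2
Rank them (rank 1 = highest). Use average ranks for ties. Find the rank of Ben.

6

Sorted (descending): 9.4, 9.4, 5.3, 5.2, 4.7, 3.7
The 2 values of 9.4 occupy positions 1–2 → average rank (1+2)/2 = 1.5.
Ben has value 3.7 → rank 6.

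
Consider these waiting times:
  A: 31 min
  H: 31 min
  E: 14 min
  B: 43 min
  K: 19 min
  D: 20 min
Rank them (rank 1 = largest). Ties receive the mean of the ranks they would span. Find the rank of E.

Sorted (descending): 43, 31, 31, 20, 19, 14
The 2 values of 31 occupy positions 2–3 → average rank (2+3)/2 = 2.5.
E has value 14 min → rank 6.

6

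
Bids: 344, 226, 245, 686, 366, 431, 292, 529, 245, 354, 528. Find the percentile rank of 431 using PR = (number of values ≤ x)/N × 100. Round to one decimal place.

72.7

N = 11.
Strictly below 431: 7. Equal to 431: 1.
PR = 8/11 × 100 = 72.7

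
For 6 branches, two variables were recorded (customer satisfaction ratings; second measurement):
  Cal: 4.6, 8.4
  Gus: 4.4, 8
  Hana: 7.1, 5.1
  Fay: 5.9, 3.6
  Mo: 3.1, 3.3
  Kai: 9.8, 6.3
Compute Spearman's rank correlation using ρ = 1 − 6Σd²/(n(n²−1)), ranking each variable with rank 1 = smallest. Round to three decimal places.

Ranks of variable 1: 3, 2, 5, 4, 1, 6
Ranks of variable 2: 6, 5, 3, 2, 1, 4
d = r₁ − r₂: -3, -3, 2, 2, 0, 2
d²: 9, 9, 4, 4, 0, 4; Σd² = 30
ρ = 1 − 6·30/(6·35) = 1 − 180/210 = 0.143

0.143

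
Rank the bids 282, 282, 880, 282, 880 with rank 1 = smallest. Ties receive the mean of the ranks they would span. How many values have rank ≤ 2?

3

Sorted (ascending): 282, 282, 282, 880, 880
The 3 values of 282 occupy positions 1–3 → average rank 2.
The 2 values of 880 occupy positions 4–5 → average rank (4+5)/2 = 4.5.
Ranks ≤ 2: {2, 2, 2} → 3 values.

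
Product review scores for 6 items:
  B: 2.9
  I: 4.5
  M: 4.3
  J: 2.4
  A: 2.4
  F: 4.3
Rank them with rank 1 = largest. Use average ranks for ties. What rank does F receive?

Sorted (descending): 4.5, 4.3, 4.3, 2.9, 2.4, 2.4
The 2 values of 4.3 occupy positions 2–3 → average rank (2+3)/2 = 2.5.
The 2 values of 2.4 occupy positions 5–6 → average rank (5+6)/2 = 5.5.
F has value 4.3 → rank 2.5.

2.5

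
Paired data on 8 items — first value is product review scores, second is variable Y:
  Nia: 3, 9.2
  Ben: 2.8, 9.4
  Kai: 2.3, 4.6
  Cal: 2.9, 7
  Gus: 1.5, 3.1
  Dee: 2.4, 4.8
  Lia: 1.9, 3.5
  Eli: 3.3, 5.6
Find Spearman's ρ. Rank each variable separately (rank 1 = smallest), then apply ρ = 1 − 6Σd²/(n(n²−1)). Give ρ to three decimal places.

Ranks of variable 1: 7, 5, 3, 6, 1, 4, 2, 8
Ranks of variable 2: 7, 8, 3, 6, 1, 4, 2, 5
d = r₁ − r₂: 0, -3, 0, 0, 0, 0, 0, 3
d²: 0, 9, 0, 0, 0, 0, 0, 9; Σd² = 18
ρ = 1 − 6·18/(8·63) = 1 − 108/504 = 0.786

0.786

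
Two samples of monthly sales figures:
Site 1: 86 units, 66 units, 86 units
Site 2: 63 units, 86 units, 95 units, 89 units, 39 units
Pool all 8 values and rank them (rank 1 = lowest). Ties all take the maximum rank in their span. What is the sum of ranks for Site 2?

Sorted (ascending): 39, 63, 66, 86, 86, 86, 89, 95
The 3 values of 86 occupy positions 4–6 → each gets rank 6.
Site 2 values → pooled ranks: 63→2, 86→6, 95→8, 89→7, 39→1
Rank sum = 2 + 6 + 8 + 7 + 1 = 24

24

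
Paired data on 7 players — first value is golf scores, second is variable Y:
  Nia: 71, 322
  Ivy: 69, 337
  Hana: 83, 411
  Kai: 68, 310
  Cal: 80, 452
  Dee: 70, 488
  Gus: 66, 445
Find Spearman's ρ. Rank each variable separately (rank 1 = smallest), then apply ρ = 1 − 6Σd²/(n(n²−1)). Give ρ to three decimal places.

Ranks of variable 1: 5, 3, 7, 2, 6, 4, 1
Ranks of variable 2: 2, 3, 4, 1, 6, 7, 5
d = r₁ − r₂: 3, 0, 3, 1, 0, -3, -4
d²: 9, 0, 9, 1, 0, 9, 16; Σd² = 44
ρ = 1 − 6·44/(7·48) = 1 − 264/336 = 0.214

0.214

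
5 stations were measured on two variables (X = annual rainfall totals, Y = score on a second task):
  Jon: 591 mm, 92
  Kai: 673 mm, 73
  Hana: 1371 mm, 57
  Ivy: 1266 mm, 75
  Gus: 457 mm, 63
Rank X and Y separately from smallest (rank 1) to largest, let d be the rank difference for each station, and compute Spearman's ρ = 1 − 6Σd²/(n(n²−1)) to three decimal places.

Ranks of variable 1: 2, 3, 5, 4, 1
Ranks of variable 2: 5, 3, 1, 4, 2
d = r₁ − r₂: -3, 0, 4, 0, -1
d²: 9, 0, 16, 0, 1; Σd² = 26
ρ = 1 − 6·26/(5·24) = 1 − 156/120 = -0.300

-0.300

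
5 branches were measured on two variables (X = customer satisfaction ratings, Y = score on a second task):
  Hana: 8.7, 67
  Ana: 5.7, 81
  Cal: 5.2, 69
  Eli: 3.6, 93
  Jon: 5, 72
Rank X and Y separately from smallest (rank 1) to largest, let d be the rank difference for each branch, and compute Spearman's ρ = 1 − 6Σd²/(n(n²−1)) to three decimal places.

-0.700

Ranks of variable 1: 5, 4, 3, 1, 2
Ranks of variable 2: 1, 4, 2, 5, 3
d = r₁ − r₂: 4, 0, 1, -4, -1
d²: 16, 0, 1, 16, 1; Σd² = 34
ρ = 1 − 6·34/(5·24) = 1 − 204/120 = -0.700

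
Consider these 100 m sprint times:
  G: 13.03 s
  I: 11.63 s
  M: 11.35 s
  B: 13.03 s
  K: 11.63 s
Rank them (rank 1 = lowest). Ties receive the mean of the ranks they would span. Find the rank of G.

Sorted (ascending): 11.35, 11.63, 11.63, 13.03, 13.03
The 2 values of 11.63 occupy positions 2–3 → average rank (2+3)/2 = 2.5.
The 2 values of 13.03 occupy positions 4–5 → average rank (4+5)/2 = 4.5.
G has value 13.03 s → rank 4.5.

4.5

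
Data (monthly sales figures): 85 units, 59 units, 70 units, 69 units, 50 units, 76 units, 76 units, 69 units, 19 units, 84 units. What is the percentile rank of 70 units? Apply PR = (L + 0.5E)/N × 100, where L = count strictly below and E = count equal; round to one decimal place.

55.0

N = 10.
Strictly below 70: 5. Equal to 70: 1.
PR = (5 + 0.5·1)/10 × 100 = 55.0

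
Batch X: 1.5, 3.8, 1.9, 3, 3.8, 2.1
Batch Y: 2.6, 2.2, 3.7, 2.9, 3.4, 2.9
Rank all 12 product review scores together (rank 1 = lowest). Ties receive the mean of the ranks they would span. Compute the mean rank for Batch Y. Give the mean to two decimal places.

6.83

Sorted (ascending): 1.5, 1.9, 2.1, 2.2, 2.6, 2.9, 2.9, 3, 3.4, 3.7, 3.8, 3.8
The 2 values of 2.9 occupy positions 6–7 → average rank (6+7)/2 = 6.5.
The 2 values of 3.8 occupy positions 11–12 → average rank (11+12)/2 = 11.5.
Batch Y values → pooled ranks: 2.6→5, 2.2→4, 3.7→10, 2.9→6.5, 3.4→9, 2.9→6.5
Mean rank = (5 + 4 + 10 + 6.5 + 9 + 6.5) / 6 = 6.83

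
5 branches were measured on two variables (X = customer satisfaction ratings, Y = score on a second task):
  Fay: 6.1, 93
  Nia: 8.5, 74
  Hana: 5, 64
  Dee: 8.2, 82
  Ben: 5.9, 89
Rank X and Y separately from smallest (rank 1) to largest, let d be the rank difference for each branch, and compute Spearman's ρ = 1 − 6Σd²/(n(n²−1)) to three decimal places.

Ranks of variable 1: 3, 5, 1, 4, 2
Ranks of variable 2: 5, 2, 1, 3, 4
d = r₁ − r₂: -2, 3, 0, 1, -2
d²: 4, 9, 0, 1, 4; Σd² = 18
ρ = 1 − 6·18/(5·24) = 1 − 108/120 = 0.100

0.100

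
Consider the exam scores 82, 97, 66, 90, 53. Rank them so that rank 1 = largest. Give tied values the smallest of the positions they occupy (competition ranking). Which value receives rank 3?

82

Sorted (descending): 97, 90, 82, 66, 53
No ties — each value takes its position as its rank.
Rank 3 → value 82.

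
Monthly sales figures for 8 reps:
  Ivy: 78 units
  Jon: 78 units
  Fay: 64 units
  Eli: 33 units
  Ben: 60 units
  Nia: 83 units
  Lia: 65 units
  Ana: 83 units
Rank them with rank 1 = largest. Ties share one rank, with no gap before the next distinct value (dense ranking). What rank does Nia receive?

Sorted (descending): 83, 83, 78, 78, 65, 64, 60, 33
The 2 values of 83 share dense rank 1.
The 2 values of 78 share dense rank 2.
Remaining distinct values take the next consecutive integers.
Nia has value 83 units → rank 1.

1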